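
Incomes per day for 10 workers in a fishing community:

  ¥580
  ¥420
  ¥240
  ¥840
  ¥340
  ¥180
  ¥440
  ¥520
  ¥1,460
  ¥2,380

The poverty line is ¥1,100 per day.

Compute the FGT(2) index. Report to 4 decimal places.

Incomes under z: ¥180, ¥240, ¥340, ¥420, ¥440, ¥520, ¥580, ¥840 (q = 8 of N = 10).
Normalized shortfalls: (1100−180)/1100 = 0.8364; (1100−240)/1100 = 0.7818; (1100−340)/1100 = 0.6909; (1100−420)/1100 = 0.6182; (1100−440)/1100 = 0.6000; (1100−520)/1100 = 0.5273; (1100−580)/1100 = 0.4727; (1100−840)/1100 = 0.2364.
Squared: 0.6995; 0.6112; 0.4774; 0.3821; 0.3600; 0.2780; 0.2235; 0.0559.
Sum = 3.087603; P₂ = 3.087603 / 10 = 0.3088.

0.3088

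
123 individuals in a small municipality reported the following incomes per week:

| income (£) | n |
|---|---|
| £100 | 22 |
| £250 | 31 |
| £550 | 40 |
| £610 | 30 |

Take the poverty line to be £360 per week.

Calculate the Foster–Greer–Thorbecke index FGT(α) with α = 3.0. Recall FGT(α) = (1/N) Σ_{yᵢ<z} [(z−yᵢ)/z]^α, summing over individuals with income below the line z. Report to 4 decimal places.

Incomes under z: 22×£100, 31×£250 (q = 53 of N = 123).
Normalized shortfalls: (360−100)/360 = 0.7222 (×22); (360−250)/360 = 0.3056 (×31).
Raised to α = 3.0: 0.37671 (×22); 0.02853 (×31).
Sum = 9.172089; FGT(3.0) = 9.172089 / 123 = 0.0746.

0.0746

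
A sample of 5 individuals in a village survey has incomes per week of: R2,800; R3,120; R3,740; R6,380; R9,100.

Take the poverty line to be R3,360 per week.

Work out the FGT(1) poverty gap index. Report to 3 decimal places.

Poor units: R2,800, R3,120 (q = 2 of N = 5).
Normalized shortfalls: (3360−2800)/3360 = 0.1667; (3360−3120)/3360 = 0.0714.
Σ = 0.238095. Dividing by the full population N = 5 gives P₁ = 0.048.

0.048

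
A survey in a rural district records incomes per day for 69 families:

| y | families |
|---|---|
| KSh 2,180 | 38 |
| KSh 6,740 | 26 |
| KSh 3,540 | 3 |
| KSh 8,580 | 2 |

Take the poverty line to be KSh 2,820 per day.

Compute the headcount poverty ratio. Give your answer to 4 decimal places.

38 of the 69 families have income below KSh 2,820.
H = 38/69 = 0.5507.

0.5507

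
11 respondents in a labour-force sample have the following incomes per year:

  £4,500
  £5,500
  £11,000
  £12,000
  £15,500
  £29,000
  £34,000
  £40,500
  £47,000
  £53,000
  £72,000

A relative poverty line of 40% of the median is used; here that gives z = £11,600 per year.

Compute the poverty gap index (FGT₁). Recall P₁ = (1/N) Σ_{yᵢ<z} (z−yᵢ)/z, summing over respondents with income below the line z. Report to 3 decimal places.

Below the line: £4,500, £5,500, £11,000 (q = 3 of N = 11).
Normalized shortfalls: (11600−4500)/11600 = 0.6121; (11600−5500)/11600 = 0.5259; (11600−11000)/11600 = 0.0517.
Sum of shortfalls = 1.189655; P₁ averages over all N: 1.189655 / 11 = 0.108.

0.108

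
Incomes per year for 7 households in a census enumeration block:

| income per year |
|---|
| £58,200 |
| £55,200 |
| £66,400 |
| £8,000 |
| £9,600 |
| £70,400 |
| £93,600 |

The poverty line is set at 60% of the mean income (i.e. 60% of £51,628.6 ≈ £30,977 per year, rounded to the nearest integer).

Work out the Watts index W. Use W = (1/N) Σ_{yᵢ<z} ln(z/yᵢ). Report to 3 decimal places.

0.361

Below the line: £8,000, £9,600 (q = 2 of N = 7).
Log shortfalls: ln(30977/8000) = 1.3538; ln(30977/9600) = 1.1715.
W = 2.525285 / 7 = 0.361.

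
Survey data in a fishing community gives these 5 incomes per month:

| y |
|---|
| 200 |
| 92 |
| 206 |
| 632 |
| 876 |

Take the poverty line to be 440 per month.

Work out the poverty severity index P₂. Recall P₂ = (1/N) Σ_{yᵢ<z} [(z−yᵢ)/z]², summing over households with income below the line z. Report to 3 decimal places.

0.241

Incomes under z: 92, 200, 206 (q = 3 of N = 5).
Relative gaps: (440−92)/440 = 0.7909; (440−200)/440 = 0.5455; (440−206)/440 = 0.5318.
Squared: 0.6255; 0.2975; 0.2828.
Sum = 1.205888; P₂ = 1.205888 / 5 = 0.241.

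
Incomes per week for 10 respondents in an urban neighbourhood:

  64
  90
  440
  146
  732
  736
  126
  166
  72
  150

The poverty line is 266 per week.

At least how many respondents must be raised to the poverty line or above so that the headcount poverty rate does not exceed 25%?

7 of the 10 respondents are poor, so H = 7/10 = 0.700.
A headcount ratio of at most 25% allows at most ⌊0.25 × 10⌋ = 2 poor respondents.
So at least 7 − 2 = 5 must be lifted.

5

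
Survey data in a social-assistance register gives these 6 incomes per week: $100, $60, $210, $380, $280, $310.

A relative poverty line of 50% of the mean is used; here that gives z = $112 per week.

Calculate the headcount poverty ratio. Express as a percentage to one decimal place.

2 of the 6 workers have income below $112.
H = 2/6 = 33.3%.

33.3%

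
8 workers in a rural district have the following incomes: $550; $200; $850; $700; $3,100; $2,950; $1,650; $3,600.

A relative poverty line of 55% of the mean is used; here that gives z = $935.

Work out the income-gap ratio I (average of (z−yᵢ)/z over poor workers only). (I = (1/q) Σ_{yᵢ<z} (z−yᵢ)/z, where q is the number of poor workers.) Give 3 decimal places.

0.385

Incomes under z: $200, $550, $700, $850 (q = 4 of N = 8).
Shortfall ratios (z−y)/z: 0.7861, 0.4118, 0.2513, 0.0909; sum = 1.540107.
The income-gap ratio divides by q (the poor only): 1.540107 / 4 = 0.385.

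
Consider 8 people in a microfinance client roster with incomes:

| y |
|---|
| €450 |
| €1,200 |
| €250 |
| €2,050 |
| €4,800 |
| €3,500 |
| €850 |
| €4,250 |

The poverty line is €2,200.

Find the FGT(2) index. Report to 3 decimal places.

0.251

Below the line: €250, €450, €850, €1,200, €2,050 (q = 5 of N = 8).
Gap ratios (z−y)/z: (2200−250)/2200 = 0.8864; (2200−450)/2200 = 0.7955; (2200−850)/2200 = 0.6136; (2200−1200)/2200 = 0.4545; (2200−2050)/2200 = 0.0682.
Squared: 0.7856; 0.6327; 0.3765; 0.2066; 0.0046.
Sum = 2.006198; P₂ = 2.006198 / 8 = 0.251.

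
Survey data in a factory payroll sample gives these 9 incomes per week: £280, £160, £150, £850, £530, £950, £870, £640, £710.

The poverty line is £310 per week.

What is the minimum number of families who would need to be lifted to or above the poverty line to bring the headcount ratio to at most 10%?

3 of the 9 families are poor, so H = 3/9 = 0.333.
A headcount ratio of at most 10% allows at most ⌊0.10 × 9⌋ = 0 poor families.
So at least 3 − 0 = 3 must be lifted.

3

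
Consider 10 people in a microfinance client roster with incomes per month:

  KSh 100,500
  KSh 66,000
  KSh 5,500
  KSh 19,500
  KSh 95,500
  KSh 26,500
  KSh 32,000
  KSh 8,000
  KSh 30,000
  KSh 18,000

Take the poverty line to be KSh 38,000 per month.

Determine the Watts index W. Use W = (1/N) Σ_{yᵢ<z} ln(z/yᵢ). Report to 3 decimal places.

0.567

Below z: KSh 5,500, KSh 8,000, KSh 18,000, KSh 19,500, KSh 26,500, KSh 30,000, KSh 32,000 (q = 7 of N = 10).
Log shortfalls: ln(38000/5500) = 1.9328; ln(38000/8000) = 1.5581; ln(38000/18000) = 0.7472; ln(38000/19500) = 0.6672; ln(38000/26500) = 0.3604; ln(38000/30000) = 0.2364; ln(38000/32000) = 0.1719.
W = 5.674049 / 10 = 0.567.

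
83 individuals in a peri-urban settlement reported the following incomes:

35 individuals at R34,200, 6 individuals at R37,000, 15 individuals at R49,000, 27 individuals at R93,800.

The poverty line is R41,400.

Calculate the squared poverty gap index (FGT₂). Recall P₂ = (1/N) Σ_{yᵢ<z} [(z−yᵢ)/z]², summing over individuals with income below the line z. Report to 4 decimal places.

0.0136

Below z: 35×R34,200, 6×R37,000 (q = 41 of N = 83).
Shortfall ratios: (41400−34200)/41400 = 0.1739 (×35); (41400−37000)/41400 = 0.1063 (×6).
Squared: 0.0302 (×35); 0.0113 (×6).
Sum = 1.126374; P₂ = 1.126374 / 83 = 0.0136.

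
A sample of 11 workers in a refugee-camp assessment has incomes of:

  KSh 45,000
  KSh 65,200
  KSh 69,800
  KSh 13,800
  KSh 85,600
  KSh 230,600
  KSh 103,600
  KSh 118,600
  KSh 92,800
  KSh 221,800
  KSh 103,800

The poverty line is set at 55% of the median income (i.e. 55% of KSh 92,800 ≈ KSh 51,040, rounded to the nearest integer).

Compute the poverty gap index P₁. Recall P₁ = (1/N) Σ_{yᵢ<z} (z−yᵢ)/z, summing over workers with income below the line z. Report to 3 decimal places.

0.077

Poor units: KSh 13,800, KSh 45,000 (q = 2 of N = 11).
Shortfall ratios: (51040−13800)/51040 = 0.7296; (51040−45000)/51040 = 0.1183.
Sum of shortfalls = 0.847962; P₁ averages over all N: 0.847962 / 11 = 0.077.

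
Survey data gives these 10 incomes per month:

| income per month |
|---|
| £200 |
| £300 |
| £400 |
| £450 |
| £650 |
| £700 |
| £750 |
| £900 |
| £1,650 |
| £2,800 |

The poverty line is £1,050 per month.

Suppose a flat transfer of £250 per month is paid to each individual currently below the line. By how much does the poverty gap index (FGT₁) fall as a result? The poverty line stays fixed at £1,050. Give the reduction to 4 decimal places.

Before: below the line — £200, £300, £400, £450, £650, £700, £750, £900; poverty gap index (FGT₁) = 0.385714.
After the £250 transfer: below the line — £450, £550, £650, £700, £900, £950, £1,000; poverty gap index (FGT₁) = 0.204762.
Reduction = 0.385714 − 0.204762 = 0.1810.

0.1810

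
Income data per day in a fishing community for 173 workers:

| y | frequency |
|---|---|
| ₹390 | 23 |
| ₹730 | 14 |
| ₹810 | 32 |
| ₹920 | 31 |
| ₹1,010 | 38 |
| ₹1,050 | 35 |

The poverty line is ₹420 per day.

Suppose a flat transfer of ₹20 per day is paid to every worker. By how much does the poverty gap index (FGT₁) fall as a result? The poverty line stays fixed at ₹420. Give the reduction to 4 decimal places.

0.0063

Before: below the line — 23×₹390; poverty gap index (FGT₁) = 0.009496.
After the ₹20 transfer: below the line — 23×₹410; poverty gap index (FGT₁) = 0.003165.
Reduction = 0.009496 − 0.003165 = 0.0063.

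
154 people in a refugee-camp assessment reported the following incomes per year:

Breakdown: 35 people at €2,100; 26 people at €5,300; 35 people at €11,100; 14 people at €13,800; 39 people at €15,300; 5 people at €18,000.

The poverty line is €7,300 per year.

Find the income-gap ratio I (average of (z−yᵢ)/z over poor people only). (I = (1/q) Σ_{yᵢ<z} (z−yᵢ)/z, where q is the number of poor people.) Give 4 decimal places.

Below the line: 35×€2,100, 26×€5,300 (q = 61 of N = 154).
Shortfall ratios (z−y)/z: 0.7123 (×35), 0.2740 (×26); sum = 32.054795.
The income-gap ratio divides by q (the poor only): 32.054795 / 61 = 0.5255.

0.5255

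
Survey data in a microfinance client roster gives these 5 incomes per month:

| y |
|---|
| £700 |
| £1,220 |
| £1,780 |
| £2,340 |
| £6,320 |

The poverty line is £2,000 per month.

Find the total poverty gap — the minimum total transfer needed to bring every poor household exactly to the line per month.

Poor units: £700, £1,220, £1,780 (q = 3 of N = 5).
Individual gaps: 2000−700 = 1300; 2000−1220 = 780; 2000−1780 = 220.
Aggregate gap = £2,300.

£2,300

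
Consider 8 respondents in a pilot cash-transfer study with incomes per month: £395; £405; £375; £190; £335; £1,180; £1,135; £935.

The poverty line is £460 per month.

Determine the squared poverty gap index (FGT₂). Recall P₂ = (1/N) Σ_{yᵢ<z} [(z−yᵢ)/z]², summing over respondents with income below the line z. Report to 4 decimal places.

Incomes under z: £190, £335, £375, £395, £405 (q = 5 of N = 8).
Normalized shortfalls: (460−190)/460 = 0.5870; (460−335)/460 = 0.2717; (460−375)/460 = 0.1848; (460−395)/460 = 0.1413; (460−405)/460 = 0.1196.
Squared: 0.3445; 0.0738; 0.0341; 0.0200; 0.0143.
Sum = 0.486767; P₂ = 0.486767 / 8 = 0.0608.

0.0608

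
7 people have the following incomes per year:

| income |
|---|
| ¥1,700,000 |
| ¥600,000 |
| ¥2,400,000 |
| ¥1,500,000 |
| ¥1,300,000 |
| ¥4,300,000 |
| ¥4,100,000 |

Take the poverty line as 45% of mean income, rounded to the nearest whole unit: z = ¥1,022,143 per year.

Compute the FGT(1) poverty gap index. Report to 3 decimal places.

Incomes under z: ¥600,000 (q = 1 of N = 7).
Relative gaps: (1022143−600000)/1022143 = 0.4130.
Σ = 0.412998. Dividing by the full population N = 7 gives P₁ = 0.059.

0.059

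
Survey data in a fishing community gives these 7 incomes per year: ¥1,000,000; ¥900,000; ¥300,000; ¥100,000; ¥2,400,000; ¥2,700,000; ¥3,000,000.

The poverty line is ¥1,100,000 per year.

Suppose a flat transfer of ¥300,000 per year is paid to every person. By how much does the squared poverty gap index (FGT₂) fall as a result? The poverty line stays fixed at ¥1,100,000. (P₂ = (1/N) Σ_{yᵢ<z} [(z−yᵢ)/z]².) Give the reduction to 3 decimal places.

Before: below the line — ¥100,000, ¥300,000, ¥900,000, ¥1,000,000; squared poverty gap index (FGT₂) = 0.19953.
After the ¥300,000 transfer: below the line — ¥400,000, ¥600,000; squared poverty gap index (FGT₂) = 0.08737.
Reduction = 0.19953 − 0.08737 = 0.112.

0.112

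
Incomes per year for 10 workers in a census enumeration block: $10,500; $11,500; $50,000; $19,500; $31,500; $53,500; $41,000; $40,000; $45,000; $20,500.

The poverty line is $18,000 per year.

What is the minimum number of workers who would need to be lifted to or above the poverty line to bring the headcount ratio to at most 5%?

2

2 of the 10 workers are poor, so H = 2/10 = 0.200.
A headcount ratio of at most 5% allows at most ⌊0.05 × 10⌋ = 0 poor workers.
So at least 2 − 0 = 2 must be lifted.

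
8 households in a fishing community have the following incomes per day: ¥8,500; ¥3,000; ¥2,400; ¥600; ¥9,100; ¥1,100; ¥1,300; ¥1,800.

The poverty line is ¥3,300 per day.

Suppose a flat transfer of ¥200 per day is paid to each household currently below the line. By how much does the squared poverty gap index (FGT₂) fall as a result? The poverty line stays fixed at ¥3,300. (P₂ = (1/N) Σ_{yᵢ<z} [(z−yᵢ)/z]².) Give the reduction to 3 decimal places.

Before: below the line — ¥600, ¥1,100, ¥1,300, ¥1,800, ¥2,400, ¥3,000; squared poverty gap index (FGT₂) = 0.22130.
After the ¥200 transfer: below the line — ¥800, ¥1,300, ¥1,500, ¥2,000, ¥2,600, ¥3,200; squared poverty gap index (FGT₂) = 0.17998.
Reduction = 0.22130 − 0.17998 = 0.041.

0.041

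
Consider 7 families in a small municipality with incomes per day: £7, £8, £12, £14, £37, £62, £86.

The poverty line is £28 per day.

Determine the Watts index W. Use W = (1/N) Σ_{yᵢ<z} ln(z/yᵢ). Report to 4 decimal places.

0.5971

Below the line: £7, £8, £12, £14 (q = 4 of N = 7).
Log shortfalls: ln(28/7) = 1.3863; ln(28/8) = 1.2528; ln(28/12) = 0.8473; ln(28/14) = 0.6931.
W = 4.179502 / 7 = 0.5971.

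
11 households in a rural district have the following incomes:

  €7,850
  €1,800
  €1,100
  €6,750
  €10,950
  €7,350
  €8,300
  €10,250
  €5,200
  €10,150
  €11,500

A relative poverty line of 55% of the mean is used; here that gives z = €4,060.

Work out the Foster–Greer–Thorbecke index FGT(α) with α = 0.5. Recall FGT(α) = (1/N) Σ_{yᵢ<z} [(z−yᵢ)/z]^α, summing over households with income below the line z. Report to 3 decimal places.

0.145

Poor units: €1,100, €1,800 (q = 2 of N = 11).
Shortfall ratios: (4060−1100)/4060 = 0.7291; (4060−1800)/4060 = 0.5567.
Raised to α = 0.5: 0.85385; 0.74609.
Sum = 1.599942; FGT(0.5) = 1.599942 / 11 = 0.145.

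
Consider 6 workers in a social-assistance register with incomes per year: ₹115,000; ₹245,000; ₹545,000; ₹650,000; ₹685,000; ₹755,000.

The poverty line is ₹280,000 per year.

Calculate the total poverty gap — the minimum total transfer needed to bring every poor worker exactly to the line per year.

Incomes under z: ₹115,000, ₹245,000 (q = 2 of N = 6).
Individual gaps: 280000−115000 = 165000; 280000−245000 = 35000.
Aggregate gap = ₹200,000.

₹200,000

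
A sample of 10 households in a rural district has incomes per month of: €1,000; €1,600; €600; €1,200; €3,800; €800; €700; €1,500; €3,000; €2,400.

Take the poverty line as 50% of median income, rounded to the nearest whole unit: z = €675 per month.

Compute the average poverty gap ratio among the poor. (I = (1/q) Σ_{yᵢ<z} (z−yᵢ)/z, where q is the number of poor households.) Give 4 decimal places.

Poor units: €600 (q = 1 of N = 10).
Shortfall ratios (z−y)/z: 0.1111; sum = 0.111111.
The income-gap ratio divides by q (the poor only): 0.111111 / 1 = 0.1111.

0.1111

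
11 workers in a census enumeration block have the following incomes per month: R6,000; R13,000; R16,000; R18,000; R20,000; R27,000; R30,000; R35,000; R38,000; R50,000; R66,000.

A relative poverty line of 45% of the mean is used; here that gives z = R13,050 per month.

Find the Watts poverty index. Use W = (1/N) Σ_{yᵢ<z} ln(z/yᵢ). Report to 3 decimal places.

Below the line: R6,000, R13,000 (q = 2 of N = 11).
Log gaps: ln(13050/6000) = 0.7770; ln(13050/13000) = 0.0038.
W = 0.780867 / 11 = 0.071.

0.071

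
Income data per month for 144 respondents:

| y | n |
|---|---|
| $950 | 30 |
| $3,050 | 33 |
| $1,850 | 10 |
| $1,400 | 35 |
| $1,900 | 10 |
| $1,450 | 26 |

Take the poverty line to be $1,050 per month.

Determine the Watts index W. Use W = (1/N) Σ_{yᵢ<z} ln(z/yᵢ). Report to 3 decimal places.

0.021

Below z: 30×$950 (q = 30 of N = 144).
Log shortfalls: ln(1050/950) = 0.1001 (×30).
W = 3.002504 / 144 = 0.021.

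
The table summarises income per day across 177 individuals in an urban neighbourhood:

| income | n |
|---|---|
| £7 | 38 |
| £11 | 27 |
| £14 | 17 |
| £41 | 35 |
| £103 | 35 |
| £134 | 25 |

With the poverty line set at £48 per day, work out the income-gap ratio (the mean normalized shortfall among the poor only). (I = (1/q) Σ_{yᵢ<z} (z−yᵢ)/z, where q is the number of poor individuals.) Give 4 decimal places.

Below the line: 38×£7, 27×£11, 17×£14, 35×£41 (q = 117 of N = 177).
Relative gaps: 0.8542 (×38), 0.7708 (×27), 0.7083 (×17), 0.1458 (×35); sum = 70.416667.
The income-gap ratio divides by q (the poor only): 70.416667 / 117 = 0.6019.

0.6019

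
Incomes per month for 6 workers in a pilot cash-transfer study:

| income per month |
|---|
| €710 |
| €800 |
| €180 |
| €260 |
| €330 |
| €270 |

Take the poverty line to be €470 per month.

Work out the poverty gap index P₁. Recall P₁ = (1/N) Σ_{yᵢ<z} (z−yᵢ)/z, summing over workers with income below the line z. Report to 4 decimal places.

0.2979

Below the line: €180, €260, €270, €330 (q = 4 of N = 6).
Gap ratios (z−y)/z: (470−180)/470 = 0.6170; (470−260)/470 = 0.4468; (470−270)/470 = 0.4255; (470−330)/470 = 0.2979.
Σ = 1.787234. Dividing by the full population N = 6 gives P₁ = 0.2979.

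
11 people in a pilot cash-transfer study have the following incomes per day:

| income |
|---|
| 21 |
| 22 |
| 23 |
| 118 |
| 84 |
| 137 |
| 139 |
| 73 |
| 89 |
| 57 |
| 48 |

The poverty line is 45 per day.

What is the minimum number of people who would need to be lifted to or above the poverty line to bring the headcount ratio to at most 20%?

1

Currently q = 3 of N = 11 are below the line (H = 0.273).
A headcount ratio of at most 20% allows at most ⌊0.20 × 11⌋ = 2 poor people.
So at least 3 − 2 = 1 must be lifted.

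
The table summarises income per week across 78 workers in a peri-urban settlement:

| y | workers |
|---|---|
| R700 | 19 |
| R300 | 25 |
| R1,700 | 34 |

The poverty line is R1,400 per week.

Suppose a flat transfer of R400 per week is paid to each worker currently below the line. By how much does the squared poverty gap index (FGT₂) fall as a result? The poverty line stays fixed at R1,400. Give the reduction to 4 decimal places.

0.1675

Before: below the line — 25×R300, 19×R700; squared poverty gap index (FGT₂) = 0.258765.
After the R400 transfer: below the line — 25×R700, 19×R1,100; squared poverty gap index (FGT₂) = 0.091313.
Reduction = 0.258765 − 0.091313 = 0.1675.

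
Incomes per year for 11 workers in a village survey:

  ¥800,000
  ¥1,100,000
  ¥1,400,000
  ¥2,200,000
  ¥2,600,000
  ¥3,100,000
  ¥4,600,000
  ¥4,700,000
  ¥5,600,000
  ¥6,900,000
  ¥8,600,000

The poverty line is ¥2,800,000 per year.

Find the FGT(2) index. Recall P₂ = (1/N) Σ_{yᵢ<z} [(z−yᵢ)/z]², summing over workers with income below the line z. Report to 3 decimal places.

Incomes under z: ¥800,000, ¥1,100,000, ¥1,400,000, ¥2,200,000, ¥2,600,000 (q = 5 of N = 11).
Relative gaps: (2800000−800000)/2800000 = 0.7143; (2800000−1100000)/2800000 = 0.6071; (2800000−1400000)/2800000 = 0.5000; (2800000−2200000)/2800000 = 0.2143; (2800000−2600000)/2800000 = 0.0714.
Squared: 0.5102; 0.3686; 0.2500; 0.0459; 0.0051.
Sum = 1.179847; P₂ = 1.179847 / 11 = 0.107.

0.107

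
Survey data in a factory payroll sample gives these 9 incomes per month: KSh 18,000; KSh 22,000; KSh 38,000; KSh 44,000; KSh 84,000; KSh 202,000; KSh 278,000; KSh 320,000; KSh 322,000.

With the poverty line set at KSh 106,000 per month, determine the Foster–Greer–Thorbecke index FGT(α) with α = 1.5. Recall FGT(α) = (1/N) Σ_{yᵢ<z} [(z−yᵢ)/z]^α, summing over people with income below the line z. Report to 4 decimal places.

Below the line: KSh 18,000, KSh 22,000, KSh 38,000, KSh 44,000, KSh 84,000 (q = 5 of N = 9).
Relative gaps: (106000−18000)/106000 = 0.8302; (106000−22000)/106000 = 0.7925; (106000−38000)/106000 = 0.6415; (106000−44000)/106000 = 0.5849; (106000−84000)/106000 = 0.2075.
Raised to α = 1.5: 0.75642; 0.70544; 0.51381; 0.44733; 0.09455.
Sum = 2.517560; FGT(1.5) = 2.517560 / 9 = 0.2797.

0.2797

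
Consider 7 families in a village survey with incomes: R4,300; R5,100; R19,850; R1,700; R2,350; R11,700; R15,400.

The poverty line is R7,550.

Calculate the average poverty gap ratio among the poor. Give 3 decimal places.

Poor units: R1,700, R2,350, R4,300, R5,100 (q = 4 of N = 7).
Relative gaps: 0.7748, 0.6887, 0.4305, 0.3245; sum = 2.218543.
I averages over the q = 4 poor units only: 2.218543 / 4 = 0.555.

0.555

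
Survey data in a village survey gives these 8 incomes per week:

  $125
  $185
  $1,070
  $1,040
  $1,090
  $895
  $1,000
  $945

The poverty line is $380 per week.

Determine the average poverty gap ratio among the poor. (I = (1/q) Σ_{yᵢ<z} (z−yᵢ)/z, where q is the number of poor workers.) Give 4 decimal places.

0.5921

Poor units: $125, $185 (q = 2 of N = 8).
Relative gaps: 0.6711, 0.5132; sum = 1.184211.
The income-gap ratio divides by q (the poor only): 1.184211 / 2 = 0.5921.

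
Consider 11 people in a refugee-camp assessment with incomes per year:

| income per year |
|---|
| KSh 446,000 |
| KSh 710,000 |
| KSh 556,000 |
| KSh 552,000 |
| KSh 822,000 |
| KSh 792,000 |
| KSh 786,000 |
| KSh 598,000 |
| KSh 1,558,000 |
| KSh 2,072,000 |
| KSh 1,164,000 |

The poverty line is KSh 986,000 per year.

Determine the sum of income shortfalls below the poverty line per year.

Below z: KSh 446,000, KSh 552,000, KSh 556,000, KSh 598,000, KSh 710,000, KSh 786,000, KSh 792,000, KSh 822,000 (q = 8 of N = 11).
Individual gaps: 986000−446000 = 540000; 986000−552000 = 434000; 986000−556000 = 430000; 986000−598000 = 388000; 986000−710000 = 276000; 986000−786000 = 200000; 986000−792000 = 194000; 986000−822000 = 164000.
Aggregate gap = KSh 2,626,000.

KSh 2,626,000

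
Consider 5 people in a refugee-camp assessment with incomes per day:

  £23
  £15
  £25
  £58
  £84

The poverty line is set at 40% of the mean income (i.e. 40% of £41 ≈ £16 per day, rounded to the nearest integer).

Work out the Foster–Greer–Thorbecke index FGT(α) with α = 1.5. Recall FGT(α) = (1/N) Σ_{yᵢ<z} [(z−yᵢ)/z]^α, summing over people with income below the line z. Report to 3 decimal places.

0.003

Below z: £15 (q = 1 of N = 5).
Relative gaps: (16−15)/16 = 0.0625.
Raised to α = 1.5: 0.01562.
Sum = 0.015625; FGT(1.5) = 0.015625 / 5 = 0.003.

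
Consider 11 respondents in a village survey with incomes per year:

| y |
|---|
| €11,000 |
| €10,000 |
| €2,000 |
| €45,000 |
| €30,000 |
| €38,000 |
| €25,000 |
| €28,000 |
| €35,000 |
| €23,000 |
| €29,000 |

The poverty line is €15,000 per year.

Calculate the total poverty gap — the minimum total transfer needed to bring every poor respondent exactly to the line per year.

Poor units: €2,000, €10,000, €11,000 (q = 3 of N = 11).
Individual gaps: 15000−2000 = 13000; 15000−10000 = 5000; 15000−11000 = 4000.
Aggregate gap = €22,000.

€22,000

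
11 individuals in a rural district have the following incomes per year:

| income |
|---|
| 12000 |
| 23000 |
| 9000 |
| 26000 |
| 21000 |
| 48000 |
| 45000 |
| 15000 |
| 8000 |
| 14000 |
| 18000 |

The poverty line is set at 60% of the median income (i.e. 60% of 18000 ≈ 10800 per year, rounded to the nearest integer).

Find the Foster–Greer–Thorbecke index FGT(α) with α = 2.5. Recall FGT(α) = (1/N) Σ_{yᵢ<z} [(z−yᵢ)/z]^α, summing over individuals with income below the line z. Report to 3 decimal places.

Below z: 8000, 9000 (q = 2 of N = 11).
Shortfall ratios: (10800−8000)/10800 = 0.2593; (10800−9000)/10800 = 0.1667.
Raised to α = 2.5: 0.03422; 0.01134.
Sum = 0.045565; FGT(2.5) = 0.045565 / 11 = 0.004.

0.004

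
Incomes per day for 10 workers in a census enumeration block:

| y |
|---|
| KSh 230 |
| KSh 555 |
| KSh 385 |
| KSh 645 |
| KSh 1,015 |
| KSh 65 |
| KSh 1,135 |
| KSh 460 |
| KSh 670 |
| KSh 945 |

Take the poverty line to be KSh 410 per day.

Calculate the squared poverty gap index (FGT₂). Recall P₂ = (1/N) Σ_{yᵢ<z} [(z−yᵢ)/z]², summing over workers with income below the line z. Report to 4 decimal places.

0.0905

Below the line: KSh 65, KSh 230, KSh 385 (q = 3 of N = 10).
Relative gaps: (410−65)/410 = 0.8415; (410−230)/410 = 0.4390; (410−385)/410 = 0.0610.
Squared: 0.7081; 0.1927; 0.0037.
Sum = 0.904521; P₂ = 0.904521 / 10 = 0.0905.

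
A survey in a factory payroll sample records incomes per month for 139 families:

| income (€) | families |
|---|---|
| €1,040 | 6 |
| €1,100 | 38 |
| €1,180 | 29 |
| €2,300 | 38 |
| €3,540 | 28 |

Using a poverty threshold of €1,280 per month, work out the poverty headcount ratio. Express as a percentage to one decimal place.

52.5%

73 of the 139 families have income below €1,280.
H = 73/139 = 52.5%.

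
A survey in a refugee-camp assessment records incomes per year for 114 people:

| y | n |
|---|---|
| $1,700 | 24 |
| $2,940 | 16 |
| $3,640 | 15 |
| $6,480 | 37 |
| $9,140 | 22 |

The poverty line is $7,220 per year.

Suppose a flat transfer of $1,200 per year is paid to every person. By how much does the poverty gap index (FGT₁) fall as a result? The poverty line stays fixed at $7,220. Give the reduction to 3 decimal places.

Before: below the line — 24×$1,700, 16×$2,940, 15×$3,640, 37×$6,480; poverty gap index (FGT₁) = 0.34266.
After the $1,200 transfer: below the line — 24×$2,900, 16×$4,140, 15×$4,840; poverty gap index (FGT₁) = 0.22921.
Reduction = 0.34266 − 0.22921 = 0.113.

0.113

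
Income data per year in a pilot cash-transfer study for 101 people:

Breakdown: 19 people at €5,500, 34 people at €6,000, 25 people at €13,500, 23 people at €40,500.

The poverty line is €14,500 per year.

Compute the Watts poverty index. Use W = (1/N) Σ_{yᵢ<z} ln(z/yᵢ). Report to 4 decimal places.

Incomes under z: 19×€5,500, 34×€6,000, 25×€13,500 (q = 78 of N = 101).
Log gaps: ln(14500/5500) = 0.9694 (×19); ln(14500/6000) = 0.8824 (×34); ln(14500/13500) = 0.0715 (×25).
W = 50.206317 / 101 = 0.4971.

0.4971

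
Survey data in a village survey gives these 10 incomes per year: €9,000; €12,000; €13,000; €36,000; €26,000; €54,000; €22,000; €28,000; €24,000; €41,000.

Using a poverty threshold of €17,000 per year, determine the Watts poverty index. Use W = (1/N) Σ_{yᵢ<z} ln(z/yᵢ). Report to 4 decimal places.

0.1253

Below z: €9,000, €12,000, €13,000 (q = 3 of N = 10).
Log gaps: ln(17000/9000) = 0.6360; ln(17000/12000) = 0.3483; ln(17000/13000) = 0.2683.
W = 1.252559 / 10 = 0.1253.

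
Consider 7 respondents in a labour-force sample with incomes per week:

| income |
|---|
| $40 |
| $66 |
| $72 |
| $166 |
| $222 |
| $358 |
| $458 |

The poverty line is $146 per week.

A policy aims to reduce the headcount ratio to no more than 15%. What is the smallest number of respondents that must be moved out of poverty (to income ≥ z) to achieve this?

2

3 of the 7 respondents are poor, so H = 3/7 = 0.429.
A headcount ratio of at most 15% allows at most ⌊0.15 × 7⌋ = 1 poor respondents.
So at least 3 − 1 = 2 must be lifted.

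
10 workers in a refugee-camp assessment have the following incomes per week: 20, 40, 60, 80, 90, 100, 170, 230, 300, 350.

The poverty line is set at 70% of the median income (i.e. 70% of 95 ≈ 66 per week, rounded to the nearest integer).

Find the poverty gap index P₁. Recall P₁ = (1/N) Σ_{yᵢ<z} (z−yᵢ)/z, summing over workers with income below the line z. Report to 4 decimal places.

Poor units: 20, 40, 60 (q = 3 of N = 10).
Relative gaps: (66−20)/66 = 0.6970; (66−40)/66 = 0.3939; (66−60)/66 = 0.0909.
Sum of shortfalls = 1.181818; P₁ averages over all N: 1.181818 / 10 = 0.1182.

0.1182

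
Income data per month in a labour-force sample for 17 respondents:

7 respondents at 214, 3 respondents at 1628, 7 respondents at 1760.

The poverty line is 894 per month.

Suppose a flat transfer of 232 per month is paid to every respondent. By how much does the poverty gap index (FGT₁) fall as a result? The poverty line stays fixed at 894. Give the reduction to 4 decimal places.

Before: below the line — 7×214; poverty gap index (FGT₁) = 0.313199.
After the 232 transfer: below the line — 7×446; poverty gap index (FGT₁) = 0.206343.
Reduction = 0.313199 − 0.206343 = 0.1069.

0.1069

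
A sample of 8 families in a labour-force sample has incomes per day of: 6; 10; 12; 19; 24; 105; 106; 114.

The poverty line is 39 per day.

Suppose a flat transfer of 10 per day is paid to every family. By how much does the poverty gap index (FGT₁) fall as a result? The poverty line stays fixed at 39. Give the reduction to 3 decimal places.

Before: below the line — 6, 10, 12, 19, 24; poverty gap index (FGT₁) = 0.39744.
After the 10 transfer: below the line — 16, 20, 22, 29, 34; poverty gap index (FGT₁) = 0.23718.
Reduction = 0.39744 − 0.23718 = 0.160.

0.160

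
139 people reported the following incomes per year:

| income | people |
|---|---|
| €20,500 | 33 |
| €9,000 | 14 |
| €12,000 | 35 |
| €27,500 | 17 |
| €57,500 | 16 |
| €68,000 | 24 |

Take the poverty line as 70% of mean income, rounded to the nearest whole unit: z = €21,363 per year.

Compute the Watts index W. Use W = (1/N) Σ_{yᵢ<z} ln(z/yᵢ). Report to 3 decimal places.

0.242

Poor units: 14×€9,000, 35×€12,000, 33×€20,500 (q = 82 of N = 139).
Log shortfalls: ln(21363/9000) = 0.8644 (×14); ln(21363/12000) = 0.5768 (×35); ln(21363/20500) = 0.0412 (×33).
W = 33.649259 / 139 = 0.242.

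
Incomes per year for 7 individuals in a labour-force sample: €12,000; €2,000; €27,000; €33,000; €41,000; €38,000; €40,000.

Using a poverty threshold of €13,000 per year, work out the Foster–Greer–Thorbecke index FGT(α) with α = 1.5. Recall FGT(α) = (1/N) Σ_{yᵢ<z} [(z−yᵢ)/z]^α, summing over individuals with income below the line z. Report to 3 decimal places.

0.114

Poor units: €2,000, €12,000 (q = 2 of N = 7).
Relative gaps: (13000−2000)/13000 = 0.8462; (13000−12000)/13000 = 0.0769.
Raised to α = 1.5: 0.77835; 0.02133.
Sum = 0.799683; FGT(1.5) = 0.799683 / 7 = 0.114.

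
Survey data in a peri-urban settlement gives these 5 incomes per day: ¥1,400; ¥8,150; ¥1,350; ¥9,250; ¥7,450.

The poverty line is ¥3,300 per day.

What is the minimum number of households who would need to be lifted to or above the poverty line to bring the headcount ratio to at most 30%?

1

2 of the 5 households are poor, so H = 2/5 = 0.400.
A headcount ratio of at most 30% allows at most ⌊0.30 × 5⌋ = 1 poor households.
So at least 2 − 1 = 1 must be lifted.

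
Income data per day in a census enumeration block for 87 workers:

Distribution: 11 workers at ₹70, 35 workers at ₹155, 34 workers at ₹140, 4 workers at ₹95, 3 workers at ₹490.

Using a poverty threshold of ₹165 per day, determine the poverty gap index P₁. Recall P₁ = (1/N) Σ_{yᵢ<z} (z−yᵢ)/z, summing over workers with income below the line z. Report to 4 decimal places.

0.1759

Below the line: 11×₹70, 4×₹95, 34×₹140, 35×₹155 (q = 84 of N = 87).
Normalized shortfalls: (165−70)/165 = 0.5758 (×11); (165−95)/165 = 0.4242 (×4); (165−140)/165 = 0.1515 (×34); (165−155)/165 = 0.0606 (×35).
Σ = 15.303030. Dividing by the full population N = 87 gives P₁ = 0.1759.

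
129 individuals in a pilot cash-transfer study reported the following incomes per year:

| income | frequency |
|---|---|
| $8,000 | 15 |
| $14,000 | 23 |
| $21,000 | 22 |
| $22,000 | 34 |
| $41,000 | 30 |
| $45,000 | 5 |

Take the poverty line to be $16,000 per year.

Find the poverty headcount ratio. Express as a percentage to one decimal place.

38 of the 129 individuals have income below $16,000.
H = 38/129 = 29.5%.

29.5%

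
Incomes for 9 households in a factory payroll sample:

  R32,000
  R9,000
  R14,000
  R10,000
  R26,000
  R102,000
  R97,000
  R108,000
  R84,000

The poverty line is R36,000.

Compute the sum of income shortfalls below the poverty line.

Below the line: R9,000, R10,000, R14,000, R26,000, R32,000 (q = 5 of N = 9).
Individual gaps: 36000−9000 = 27000; 36000−10000 = 26000; 36000−14000 = 22000; 36000−26000 = 10000; 36000−32000 = 4000.
Aggregate gap = R89,000.

R89,000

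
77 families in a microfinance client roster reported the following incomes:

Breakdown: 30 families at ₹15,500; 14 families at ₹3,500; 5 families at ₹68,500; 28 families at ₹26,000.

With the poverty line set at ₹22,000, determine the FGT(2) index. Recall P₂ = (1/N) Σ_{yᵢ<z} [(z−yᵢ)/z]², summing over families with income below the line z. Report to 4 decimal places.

Below the line: 14×₹3,500, 30×₹15,500 (q = 44 of N = 77).
Gap ratios (z−y)/z: (22000−3500)/22000 = 0.8409 (×14); (22000−15500)/22000 = 0.2955 (×30).
Squared: 0.7071 (×14); 0.0873 (×30).
Sum = 12.518595; P₂ = 12.518595 / 77 = 0.1626.

0.1626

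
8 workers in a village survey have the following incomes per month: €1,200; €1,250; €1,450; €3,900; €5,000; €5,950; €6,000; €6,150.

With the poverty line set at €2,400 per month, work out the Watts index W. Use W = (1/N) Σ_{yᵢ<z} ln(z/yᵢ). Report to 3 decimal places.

Below z: €1,200, €1,250, €1,450 (q = 3 of N = 8).
ln(z/y) terms: ln(2400/1200) = 0.6931; ln(2400/1250) = 0.6523; ln(2400/1450) = 0.5039.
W = 1.849378 / 8 = 0.231.

0.231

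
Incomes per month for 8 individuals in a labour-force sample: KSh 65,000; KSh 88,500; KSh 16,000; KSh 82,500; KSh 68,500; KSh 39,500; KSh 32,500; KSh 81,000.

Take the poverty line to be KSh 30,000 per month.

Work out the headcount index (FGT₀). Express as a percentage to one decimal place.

1 of the 8 individuals have income below KSh 30,000.
H = 1/8 = 12.5%.

12.5%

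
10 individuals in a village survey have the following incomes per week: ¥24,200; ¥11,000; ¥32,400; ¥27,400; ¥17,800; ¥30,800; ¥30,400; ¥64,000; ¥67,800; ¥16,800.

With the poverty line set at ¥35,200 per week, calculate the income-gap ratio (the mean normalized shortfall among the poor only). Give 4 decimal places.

0.3224

Below the line: ¥11,000, ¥16,800, ¥17,800, ¥24,200, ¥27,400, ¥30,400, ¥30,800, ¥32,400 (q = 8 of N = 10).
Shortfall ratios (z−y)/z: 0.6875, 0.5227, 0.4943, 0.3125, 0.2216, 0.1364, 0.1250, 0.0795; sum = 2.579545.
I averages over the q = 8 poor units only: 2.579545 / 8 = 0.3224.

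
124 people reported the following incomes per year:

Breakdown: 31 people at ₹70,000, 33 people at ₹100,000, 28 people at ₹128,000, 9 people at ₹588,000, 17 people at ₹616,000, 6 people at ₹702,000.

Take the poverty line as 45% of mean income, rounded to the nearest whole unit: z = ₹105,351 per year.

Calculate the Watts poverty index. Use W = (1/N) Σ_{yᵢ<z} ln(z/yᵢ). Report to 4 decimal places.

Incomes under z: 31×₹70,000, 33×₹100,000 (q = 64 of N = 124).
ln(z/y) terms: ln(105351/70000) = 0.4088 (×31); ln(105351/100000) = 0.0521 (×33).
W = 14.393080 / 124 = 0.1161.

0.1161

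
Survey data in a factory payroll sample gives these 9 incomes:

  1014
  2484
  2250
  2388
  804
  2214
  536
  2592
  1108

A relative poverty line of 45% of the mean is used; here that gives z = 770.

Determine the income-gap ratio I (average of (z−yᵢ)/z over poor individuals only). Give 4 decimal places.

Below the line: 536 (q = 1 of N = 9).
Shortfall ratios (z−y)/z: 0.3039; sum = 0.303896.
I averages over the q = 1 poor units only: 0.303896 / 1 = 0.3039.

0.3039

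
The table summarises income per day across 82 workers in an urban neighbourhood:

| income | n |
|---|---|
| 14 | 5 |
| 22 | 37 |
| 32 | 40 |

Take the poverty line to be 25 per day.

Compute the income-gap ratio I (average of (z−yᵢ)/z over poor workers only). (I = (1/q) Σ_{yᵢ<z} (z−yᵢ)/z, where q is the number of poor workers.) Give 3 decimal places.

Incomes under z: 5×14, 37×22 (q = 42 of N = 82).
Shortfall ratios (z−y)/z: 0.4400 (×5), 0.1200 (×37); sum = 6.640000.
The income-gap ratio divides by q (the poor only): 6.640000 / 42 = 0.158.

0.158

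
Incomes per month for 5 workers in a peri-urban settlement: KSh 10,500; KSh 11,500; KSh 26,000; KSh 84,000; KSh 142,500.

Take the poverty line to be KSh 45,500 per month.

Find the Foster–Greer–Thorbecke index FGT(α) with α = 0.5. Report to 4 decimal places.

Incomes under z: KSh 10,500, KSh 11,500, KSh 26,000 (q = 3 of N = 5).
Normalized shortfalls: (45500−10500)/45500 = 0.7692; (45500−11500)/45500 = 0.7473; (45500−26000)/45500 = 0.4286.
Raised to α = 0.5: 0.87706; 0.86444; 0.65465.
Sum = 2.396150; FGT(0.5) = 2.396150 / 5 = 0.4792.

0.4792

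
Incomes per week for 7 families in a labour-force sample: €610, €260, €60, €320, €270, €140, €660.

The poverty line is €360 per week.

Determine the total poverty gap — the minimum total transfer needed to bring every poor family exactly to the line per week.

Incomes under z: €60, €140, €260, €270, €320 (q = 5 of N = 7).
Individual gaps: 360−60 = 300; 360−140 = 220; 360−260 = 100; 360−270 = 90; 360−320 = 40.
Aggregate gap = €750.

€750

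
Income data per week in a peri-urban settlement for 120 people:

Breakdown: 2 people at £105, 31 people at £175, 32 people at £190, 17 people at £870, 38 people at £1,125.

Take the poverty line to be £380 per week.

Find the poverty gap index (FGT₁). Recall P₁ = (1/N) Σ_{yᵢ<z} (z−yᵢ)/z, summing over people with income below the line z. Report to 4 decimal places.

Poor units: 2×£105, 31×£175, 32×£190 (q = 65 of N = 120).
Gap ratios (z−y)/z: (380−105)/380 = 0.7237 (×2); (380−175)/380 = 0.5395 (×31); (380−190)/380 = 0.5000 (×32).
Sum of shortfalls = 34.171053; P₁ averages over all N: 34.171053 / 120 = 0.2848.

0.2848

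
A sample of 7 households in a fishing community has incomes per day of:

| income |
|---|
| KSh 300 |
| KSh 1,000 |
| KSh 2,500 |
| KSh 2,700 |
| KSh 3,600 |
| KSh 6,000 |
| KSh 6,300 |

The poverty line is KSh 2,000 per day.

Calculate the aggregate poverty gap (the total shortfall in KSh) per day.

Below z: KSh 300, KSh 1,000 (q = 2 of N = 7).
Individual gaps: 2000−300 = 1700; 2000−1000 = 1000.
Aggregate gap = KSh 2,700.

KSh 2,700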